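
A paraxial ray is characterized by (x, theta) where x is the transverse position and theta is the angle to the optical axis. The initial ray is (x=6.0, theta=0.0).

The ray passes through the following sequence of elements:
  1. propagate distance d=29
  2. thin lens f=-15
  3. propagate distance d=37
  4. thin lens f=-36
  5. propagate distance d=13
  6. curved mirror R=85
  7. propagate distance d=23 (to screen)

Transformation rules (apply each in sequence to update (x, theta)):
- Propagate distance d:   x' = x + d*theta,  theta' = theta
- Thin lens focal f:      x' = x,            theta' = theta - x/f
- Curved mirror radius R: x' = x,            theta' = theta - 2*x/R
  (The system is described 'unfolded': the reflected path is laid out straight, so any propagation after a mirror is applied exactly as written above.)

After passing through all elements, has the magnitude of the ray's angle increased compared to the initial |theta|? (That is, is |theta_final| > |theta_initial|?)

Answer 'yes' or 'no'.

Initial: x=6.0000 theta=0.0000
After 1 (propagate distance d=29): x=6.0000 theta=0.0000
After 2 (thin lens f=-15): x=6.0000 theta=0.4000
After 3 (propagate distance d=37): x=20.8000 theta=0.4000
After 4 (thin lens f=-36): x=20.8000 theta=44/45 (≈0.9778)
After 5 (propagate distance d=13): x=1508/45 (≈33.5111) theta=44/45 (≈0.9778)
After 6 (curved mirror R=85): x=1508/45 (≈33.5111) theta=724/3825 (≈0.1893)
After 7 (propagate distance d=23 (to screen)): x=144832/3825 (≈37.8646) theta=724/3825 (≈0.1893)
|theta_initial|=0.0000 |theta_final|=724/3825 (≈0.1893) -> increased

Answer: yes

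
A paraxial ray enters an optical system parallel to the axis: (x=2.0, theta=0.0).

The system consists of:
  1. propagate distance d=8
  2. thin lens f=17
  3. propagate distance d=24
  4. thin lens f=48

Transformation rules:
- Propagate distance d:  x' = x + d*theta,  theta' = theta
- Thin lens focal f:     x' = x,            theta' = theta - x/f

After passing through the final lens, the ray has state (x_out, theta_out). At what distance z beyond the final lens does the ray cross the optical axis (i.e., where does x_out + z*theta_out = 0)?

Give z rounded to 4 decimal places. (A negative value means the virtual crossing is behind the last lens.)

Answer: -8.1951

Derivation:
Initial: x=2.0000 theta=0.0000
After 1 (propagate distance d=8): x=2.0000 theta=0.0000
After 2 (thin lens f=17): x=2.0000 theta=-2/17 (≈-0.1176)
After 3 (propagate distance d=24): x=-14/17 (≈-0.8235) theta=-2/17 (≈-0.1176)
After 4 (thin lens f=48): x=-14/17 (≈-0.8235) theta=-41/408 (≈-0.1005)
z_focus = -x_out/theta_out = -(-14/17)/(-41/408) = -336/41 ≈ -8.1951
Rounded to 4 decimal places: z = -8.1951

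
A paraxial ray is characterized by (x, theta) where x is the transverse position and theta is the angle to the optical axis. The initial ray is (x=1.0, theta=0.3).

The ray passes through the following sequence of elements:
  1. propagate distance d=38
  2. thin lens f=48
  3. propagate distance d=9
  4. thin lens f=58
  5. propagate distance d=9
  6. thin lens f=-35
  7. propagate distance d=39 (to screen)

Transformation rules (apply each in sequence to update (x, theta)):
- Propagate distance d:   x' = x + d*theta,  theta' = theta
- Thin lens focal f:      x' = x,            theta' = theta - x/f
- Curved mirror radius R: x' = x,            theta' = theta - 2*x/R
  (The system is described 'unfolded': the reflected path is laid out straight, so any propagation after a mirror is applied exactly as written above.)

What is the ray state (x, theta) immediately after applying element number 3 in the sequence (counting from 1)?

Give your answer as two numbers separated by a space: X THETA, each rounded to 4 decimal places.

Initial: x=1.0000 theta=0.3000
After 1 (propagate distance d=38): x=12.4000 theta=0.3000
After 2 (thin lens f=48): x=12.4000 theta=1/24 (≈0.0417)
After 3 (propagate distance d=9): x=12.7750 theta=1/24 (≈0.0417)
Rounded to 4 decimal places: x = 12.7750, theta = 0.0417

Answer: 12.7750 0.0417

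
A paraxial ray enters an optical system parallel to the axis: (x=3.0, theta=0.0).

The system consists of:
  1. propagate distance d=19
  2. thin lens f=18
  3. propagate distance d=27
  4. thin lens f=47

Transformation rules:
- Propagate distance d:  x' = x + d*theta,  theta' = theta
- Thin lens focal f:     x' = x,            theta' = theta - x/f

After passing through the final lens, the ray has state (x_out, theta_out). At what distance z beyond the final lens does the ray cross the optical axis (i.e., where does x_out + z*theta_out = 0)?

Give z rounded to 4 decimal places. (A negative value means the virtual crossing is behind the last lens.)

Initial: x=3.0000 theta=0.0000
After 1 (propagate distance d=19): x=3.0000 theta=0.0000
After 2 (thin lens f=18): x=3.0000 theta=-1/6 (≈-0.1667)
After 3 (propagate distance d=27): x=-1.5000 theta=-1/6 (≈-0.1667)
After 4 (thin lens f=47): x=-1.5000 theta=-19/141 (≈-0.1348)
z_focus = -x_out/theta_out = -(-1.5000)/(-19/141) = -423/38 ≈ -11.1316
Rounded to 4 decimal places: z = -11.1316

Answer: -11.1316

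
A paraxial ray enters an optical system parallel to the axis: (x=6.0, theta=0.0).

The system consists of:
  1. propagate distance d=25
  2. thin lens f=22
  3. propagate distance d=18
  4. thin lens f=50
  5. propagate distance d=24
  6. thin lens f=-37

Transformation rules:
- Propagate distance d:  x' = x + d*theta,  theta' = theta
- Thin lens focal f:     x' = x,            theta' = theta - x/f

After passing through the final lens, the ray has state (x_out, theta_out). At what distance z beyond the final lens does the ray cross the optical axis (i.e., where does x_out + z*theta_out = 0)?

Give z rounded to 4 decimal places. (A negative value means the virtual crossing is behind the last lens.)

Initial: x=6.0000 theta=0.0000
After 1 (propagate distance d=25): x=6.0000 theta=0.0000
After 2 (thin lens f=22): x=6.0000 theta=-3/11 (≈-0.2727)
After 3 (propagate distance d=18): x=12/11 (≈1.0909) theta=-3/11 (≈-0.2727)
After 4 (thin lens f=50): x=12/11 (≈1.0909) theta=-81/275 (≈-0.2945)
After 5 (propagate distance d=24): x=-1644/275 (≈-5.9782) theta=-81/275 (≈-0.2945)
After 6 (thin lens f=-37): x=-1644/275 (≈-5.9782) theta=-4641/10175 (≈-0.4561)
z_focus = -x_out/theta_out = -(-1644/275)/(-4641/10175) = -20276/1547 ≈ -13.1067
Rounded to 4 decimal places: z = -13.1067

Answer: -13.1067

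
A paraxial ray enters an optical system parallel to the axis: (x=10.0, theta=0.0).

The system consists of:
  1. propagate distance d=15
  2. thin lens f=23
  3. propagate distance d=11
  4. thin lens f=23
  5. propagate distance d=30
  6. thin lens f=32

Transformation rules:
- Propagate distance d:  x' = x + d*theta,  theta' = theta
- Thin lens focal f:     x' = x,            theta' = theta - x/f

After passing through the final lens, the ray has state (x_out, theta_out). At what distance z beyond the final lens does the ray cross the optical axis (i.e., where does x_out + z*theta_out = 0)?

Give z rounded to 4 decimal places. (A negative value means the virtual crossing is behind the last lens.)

Answer: -71.5838

Derivation:
Initial: x=10.0000 theta=0.0000
After 1 (propagate distance d=15): x=10.0000 theta=0.0000
After 2 (thin lens f=23): x=10.0000 theta=-10/23 (≈-0.4348)
After 3 (propagate distance d=11): x=120/23 (≈5.2174) theta=-10/23 (≈-0.4348)
After 4 (thin lens f=23): x=120/23 (≈5.2174) theta=-350/529 (≈-0.6616)
After 5 (propagate distance d=30): x=-7740/529 (≈-14.6314) theta=-350/529 (≈-0.6616)
After 6 (thin lens f=32): x=-7740/529 (≈-14.6314) theta=-865/4232 (≈-0.2044)
z_focus = -x_out/theta_out = -(-7740/529)/(-865/4232) = -12384/173 ≈ -71.5838
Rounded to 4 decimal places: z = -71.5838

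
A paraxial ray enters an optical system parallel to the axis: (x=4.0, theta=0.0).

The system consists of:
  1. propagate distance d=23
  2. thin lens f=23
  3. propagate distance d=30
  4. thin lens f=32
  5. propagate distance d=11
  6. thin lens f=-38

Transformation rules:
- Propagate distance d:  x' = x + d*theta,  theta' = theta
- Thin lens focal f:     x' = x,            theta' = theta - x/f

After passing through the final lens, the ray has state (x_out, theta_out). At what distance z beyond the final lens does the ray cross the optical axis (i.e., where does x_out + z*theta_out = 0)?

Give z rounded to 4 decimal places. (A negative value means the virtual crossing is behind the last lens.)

Initial: x=4.0000 theta=0.0000
After 1 (propagate distance d=23): x=4.0000 theta=0.0000
After 2 (thin lens f=23): x=4.0000 theta=-4/23 (≈-0.1739)
After 3 (propagate distance d=30): x=-28/23 (≈-1.2174) theta=-4/23 (≈-0.1739)
After 4 (thin lens f=32): x=-28/23 (≈-1.2174) theta=-25/184 (≈-0.1359)
After 5 (propagate distance d=11): x=-499/184 (≈-2.7120) theta=-25/184 (≈-0.1359)
After 6 (thin lens f=-38): x=-499/184 (≈-2.7120) theta=-63/304 (≈-0.2072)
z_focus = -x_out/theta_out = -(-499/184)/(-63/304) = -18962/1449 ≈ -13.0863
Rounded to 4 decimal places: z = -13.0863

Answer: -13.0863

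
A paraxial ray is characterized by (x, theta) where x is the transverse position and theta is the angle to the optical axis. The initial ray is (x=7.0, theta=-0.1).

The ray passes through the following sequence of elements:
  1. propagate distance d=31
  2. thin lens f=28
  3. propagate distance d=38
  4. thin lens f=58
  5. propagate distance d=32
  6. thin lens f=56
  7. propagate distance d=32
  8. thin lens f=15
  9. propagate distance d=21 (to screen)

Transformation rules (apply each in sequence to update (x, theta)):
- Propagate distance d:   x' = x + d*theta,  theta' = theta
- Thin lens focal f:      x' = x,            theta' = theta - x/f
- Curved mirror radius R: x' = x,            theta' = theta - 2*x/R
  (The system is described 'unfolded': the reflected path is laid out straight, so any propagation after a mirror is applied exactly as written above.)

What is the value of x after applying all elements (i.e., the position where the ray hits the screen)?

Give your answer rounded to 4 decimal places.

Answer: 4.2281

Derivation:
Initial: x=7.0000 theta=-0.1000
After 1 (propagate distance d=31): x=3.9000 theta=-0.1000
After 2 (thin lens f=28): x=3.9000 theta=-67/280 (≈-0.2393)
After 3 (propagate distance d=38): x=-727/140 (≈-5.1929) theta=-67/280 (≈-0.2393)
After 4 (thin lens f=58): x=-727/140 (≈-5.1929) theta=-152/1015 (≈-0.1498)
After 5 (propagate distance d=32): x=-40539/4060 (≈-9.9850) theta=-152/1015 (≈-0.1498)
After 6 (thin lens f=56): x=-40539/4060 (≈-9.9850) theta=6491/227360 (≈0.0285)
After 7 (propagate distance d=32): x=-257809/28420 (≈-9.0714) theta=6491/227360 (≈0.0285)
After 8 (thin lens f=15): x=-257809/28420 (≈-9.0714) theta=2159837/3410400 (≈0.6333)
After 9 (propagate distance d=21 (to screen)): x=4806499/1136800 (≈4.2281) theta=2159837/3410400 (≈0.6333)
Rounded to 4 decimal places: x = 4.2281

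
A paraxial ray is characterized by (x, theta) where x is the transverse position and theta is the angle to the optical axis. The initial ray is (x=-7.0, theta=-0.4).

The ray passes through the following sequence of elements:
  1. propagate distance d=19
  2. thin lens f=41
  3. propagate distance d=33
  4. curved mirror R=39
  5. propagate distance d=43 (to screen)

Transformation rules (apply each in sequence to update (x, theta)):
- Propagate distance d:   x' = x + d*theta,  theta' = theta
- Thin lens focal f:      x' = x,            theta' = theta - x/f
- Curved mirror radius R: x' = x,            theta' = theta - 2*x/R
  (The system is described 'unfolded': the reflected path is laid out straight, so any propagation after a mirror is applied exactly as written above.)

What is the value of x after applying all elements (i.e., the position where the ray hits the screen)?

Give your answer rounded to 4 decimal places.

Answer: 17.4530

Derivation:
Initial: x=-7.0000 theta=-0.4000
After 1 (propagate distance d=19): x=-14.6000 theta=-0.4000
After 2 (thin lens f=41): x=-14.6000 theta=-9/205 (≈-0.0439)
After 3 (propagate distance d=33): x=-658/41 (≈-16.0488) theta=-9/205 (≈-0.0439)
After 4 (curved mirror R=39): x=-658/41 (≈-16.0488) theta=6229/7995 (≈0.7791)
After 5 (propagate distance d=43 (to screen)): x=139537/7995 (≈17.4530) theta=6229/7995 (≈0.7791)
Rounded to 4 decimal places: x = 17.4530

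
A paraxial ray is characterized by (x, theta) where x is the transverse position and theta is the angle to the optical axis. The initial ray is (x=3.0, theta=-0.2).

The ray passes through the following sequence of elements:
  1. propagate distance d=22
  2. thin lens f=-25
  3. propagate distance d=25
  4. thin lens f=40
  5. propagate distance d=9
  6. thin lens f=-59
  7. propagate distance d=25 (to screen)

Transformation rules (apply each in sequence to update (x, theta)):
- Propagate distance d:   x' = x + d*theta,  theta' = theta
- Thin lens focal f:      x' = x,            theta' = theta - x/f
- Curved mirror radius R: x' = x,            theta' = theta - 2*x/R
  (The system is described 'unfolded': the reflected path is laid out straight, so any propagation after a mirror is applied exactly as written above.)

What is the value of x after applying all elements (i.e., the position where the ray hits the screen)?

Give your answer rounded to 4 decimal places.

Answer: -13.4117

Derivation:
Initial: x=3.0000 theta=-0.2000
After 1 (propagate distance d=22): x=-1.4000 theta=-0.2000
After 2 (thin lens f=-25): x=-1.4000 theta=-0.2560
After 3 (propagate distance d=25): x=-7.8000 theta=-0.2560
After 4 (thin lens f=40): x=-7.8000 theta=-0.0610
After 5 (propagate distance d=9): x=-8.3490 theta=-0.0610
After 6 (thin lens f=-59): x=-8.3490 theta=-2987/14750 (≈-0.2025)
After 7 (propagate distance d=25 (to screen)): x=-791291/59000 (≈-13.4117) theta=-2987/14750 (≈-0.2025)
Rounded to 4 decimal places: x = -13.4117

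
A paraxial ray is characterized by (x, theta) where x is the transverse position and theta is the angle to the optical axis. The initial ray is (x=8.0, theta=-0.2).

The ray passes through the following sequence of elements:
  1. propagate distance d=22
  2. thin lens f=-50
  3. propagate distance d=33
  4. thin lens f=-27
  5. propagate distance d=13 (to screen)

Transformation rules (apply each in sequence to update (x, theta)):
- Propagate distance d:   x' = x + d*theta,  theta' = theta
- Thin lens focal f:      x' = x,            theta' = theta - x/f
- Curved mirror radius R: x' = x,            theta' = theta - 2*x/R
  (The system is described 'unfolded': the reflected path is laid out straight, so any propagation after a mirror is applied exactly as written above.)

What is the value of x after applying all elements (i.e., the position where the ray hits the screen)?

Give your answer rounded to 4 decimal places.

Initial: x=8.0000 theta=-0.2000
After 1 (propagate distance d=22): x=3.6000 theta=-0.2000
After 2 (thin lens f=-50): x=3.6000 theta=-0.1280
After 3 (propagate distance d=33): x=-0.6240 theta=-0.1280
After 4 (thin lens f=-27): x=-0.6240 theta=-34/225 (≈-0.1511)
After 5 (propagate distance d=13 (to screen)): x=-2912/1125 (≈-2.5884) theta=-34/225 (≈-0.1511)
Rounded to 4 decimal places: x = -2.5884

Answer: -2.5884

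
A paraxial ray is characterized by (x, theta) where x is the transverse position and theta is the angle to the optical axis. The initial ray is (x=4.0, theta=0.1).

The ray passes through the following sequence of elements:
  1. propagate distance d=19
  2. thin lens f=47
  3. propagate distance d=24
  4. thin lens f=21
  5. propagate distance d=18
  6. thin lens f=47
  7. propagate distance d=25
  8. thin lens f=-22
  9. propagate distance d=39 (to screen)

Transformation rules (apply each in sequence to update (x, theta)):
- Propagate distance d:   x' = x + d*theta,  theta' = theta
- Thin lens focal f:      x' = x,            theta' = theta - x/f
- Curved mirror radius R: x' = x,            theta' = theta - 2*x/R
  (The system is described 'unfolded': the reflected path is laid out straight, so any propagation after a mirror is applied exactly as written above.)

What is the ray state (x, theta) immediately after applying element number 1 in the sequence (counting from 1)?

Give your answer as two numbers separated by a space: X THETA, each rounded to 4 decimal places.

Initial: x=4.0000 theta=0.1000
After 1 (propagate distance d=19): x=5.9000 theta=0.1000
Rounded to 4 decimal places: x = 5.9000, theta = 0.1000

Answer: 5.9000 0.1000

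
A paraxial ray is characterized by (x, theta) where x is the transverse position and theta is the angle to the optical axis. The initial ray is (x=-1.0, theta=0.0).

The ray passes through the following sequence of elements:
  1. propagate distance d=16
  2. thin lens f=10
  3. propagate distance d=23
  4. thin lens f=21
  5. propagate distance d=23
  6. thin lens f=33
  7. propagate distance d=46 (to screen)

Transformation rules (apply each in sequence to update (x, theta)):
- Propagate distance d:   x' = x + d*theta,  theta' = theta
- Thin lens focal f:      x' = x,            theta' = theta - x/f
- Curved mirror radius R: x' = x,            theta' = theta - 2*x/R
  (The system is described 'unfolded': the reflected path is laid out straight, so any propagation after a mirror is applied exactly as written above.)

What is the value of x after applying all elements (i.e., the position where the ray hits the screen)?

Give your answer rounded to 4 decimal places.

Initial: x=-1.0000 theta=0.0000
After 1 (propagate distance d=16): x=-1.0000 theta=0.0000
After 2 (thin lens f=10): x=-1.0000 theta=0.1000
After 3 (propagate distance d=23): x=1.3000 theta=0.1000
After 4 (thin lens f=21): x=1.3000 theta=4/105 (≈0.0381)
After 5 (propagate distance d=23): x=457/210 (≈2.1762) theta=4/105 (≈0.0381)
After 6 (thin lens f=33): x=457/210 (≈2.1762) theta=-193/6930 (≈-0.0278)
After 7 (propagate distance d=46 (to screen)): x=6203/6930 (≈0.8951) theta=-193/6930 (≈-0.0278)
Rounded to 4 decimal places: x = 0.8951

Answer: 0.8951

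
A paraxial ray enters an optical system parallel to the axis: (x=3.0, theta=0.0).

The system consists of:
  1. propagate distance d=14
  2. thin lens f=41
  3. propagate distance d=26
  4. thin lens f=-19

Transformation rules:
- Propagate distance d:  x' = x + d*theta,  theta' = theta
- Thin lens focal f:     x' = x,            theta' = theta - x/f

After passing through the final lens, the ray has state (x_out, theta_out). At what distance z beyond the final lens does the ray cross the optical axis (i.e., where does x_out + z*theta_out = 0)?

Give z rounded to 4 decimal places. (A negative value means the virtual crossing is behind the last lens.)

Answer: 71.2500

Derivation:
Initial: x=3.0000 theta=0.0000
After 1 (propagate distance d=14): x=3.0000 theta=0.0000
After 2 (thin lens f=41): x=3.0000 theta=-3/41 (≈-0.0732)
After 3 (propagate distance d=26): x=45/41 (≈1.0976) theta=-3/41 (≈-0.0732)
After 4 (thin lens f=-19): x=45/41 (≈1.0976) theta=-12/779 (≈-0.0154)
z_focus = -x_out/theta_out = -(45/41)/(-12/779) = 71.2500
Rounded to 4 decimal places: z = 71.2500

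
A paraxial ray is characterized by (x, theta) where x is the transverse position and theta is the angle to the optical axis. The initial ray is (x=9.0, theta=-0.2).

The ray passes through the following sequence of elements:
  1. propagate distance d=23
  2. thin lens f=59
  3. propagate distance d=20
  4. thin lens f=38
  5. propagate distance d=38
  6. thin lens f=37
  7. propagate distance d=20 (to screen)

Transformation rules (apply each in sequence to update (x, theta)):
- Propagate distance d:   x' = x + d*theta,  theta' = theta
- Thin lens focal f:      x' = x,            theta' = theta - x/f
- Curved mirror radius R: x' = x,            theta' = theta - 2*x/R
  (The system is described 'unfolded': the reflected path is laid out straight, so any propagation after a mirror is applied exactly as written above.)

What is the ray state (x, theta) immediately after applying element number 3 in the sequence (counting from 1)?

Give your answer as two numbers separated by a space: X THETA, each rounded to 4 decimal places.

Initial: x=9.0000 theta=-0.2000
After 1 (propagate distance d=23): x=4.4000 theta=-0.2000
After 2 (thin lens f=59): x=4.4000 theta=-81/295 (≈-0.2746)
After 3 (propagate distance d=20): x=-322/295 (≈-1.0915) theta=-81/295 (≈-0.2746)
Rounded to 4 decimal places: x = -1.0915, theta = -0.2746

Answer: -1.0915 -0.2746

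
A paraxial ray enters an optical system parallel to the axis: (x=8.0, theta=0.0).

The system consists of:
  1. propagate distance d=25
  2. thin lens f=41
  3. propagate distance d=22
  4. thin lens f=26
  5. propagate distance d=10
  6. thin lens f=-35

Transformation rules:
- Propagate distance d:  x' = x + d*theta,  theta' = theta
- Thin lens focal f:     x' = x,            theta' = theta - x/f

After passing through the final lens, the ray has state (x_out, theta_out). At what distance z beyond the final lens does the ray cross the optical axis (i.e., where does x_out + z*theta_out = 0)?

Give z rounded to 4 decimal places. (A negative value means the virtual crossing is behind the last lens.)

Answer: 1.0059

Derivation:
Initial: x=8.0000 theta=0.0000
After 1 (propagate distance d=25): x=8.0000 theta=0.0000
After 2 (thin lens f=41): x=8.0000 theta=-8/41 (≈-0.1951)
After 3 (propagate distance d=22): x=152/41 (≈3.7073) theta=-8/41 (≈-0.1951)
After 4 (thin lens f=26): x=152/41 (≈3.7073) theta=-180/533 (≈-0.3377)
After 5 (propagate distance d=10): x=176/533 (≈0.3302) theta=-180/533 (≈-0.3377)
After 6 (thin lens f=-35): x=176/533 (≈0.3302) theta=-6124/18655 (≈-0.3283)
z_focus = -x_out/theta_out = -(176/533)/(-6124/18655) = 1540/1531 ≈ 1.0059
Rounded to 4 decimal places: z = 1.0059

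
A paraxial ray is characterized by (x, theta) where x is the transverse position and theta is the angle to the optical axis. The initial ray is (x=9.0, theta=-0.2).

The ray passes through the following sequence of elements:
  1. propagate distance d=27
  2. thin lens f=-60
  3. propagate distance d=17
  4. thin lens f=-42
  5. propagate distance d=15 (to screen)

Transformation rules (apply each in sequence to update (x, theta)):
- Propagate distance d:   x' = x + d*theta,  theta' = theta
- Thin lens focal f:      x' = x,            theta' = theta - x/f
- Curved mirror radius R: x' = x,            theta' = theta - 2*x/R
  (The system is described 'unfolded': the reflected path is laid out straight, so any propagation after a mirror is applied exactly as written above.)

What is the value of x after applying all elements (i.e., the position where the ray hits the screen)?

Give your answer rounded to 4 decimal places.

Answer: -0.4443

Derivation:
Initial: x=9.0000 theta=-0.2000
After 1 (propagate distance d=27): x=3.6000 theta=-0.2000
After 2 (thin lens f=-60): x=3.6000 theta=-0.1400
After 3 (propagate distance d=17): x=1.2200 theta=-0.1400
After 4 (thin lens f=-42): x=1.2200 theta=-233/2100 (≈-0.1110)
After 5 (propagate distance d=15 (to screen)): x=-311/700 (≈-0.4443) theta=-233/2100 (≈-0.1110)
Rounded to 4 decimal places: x = -0.4443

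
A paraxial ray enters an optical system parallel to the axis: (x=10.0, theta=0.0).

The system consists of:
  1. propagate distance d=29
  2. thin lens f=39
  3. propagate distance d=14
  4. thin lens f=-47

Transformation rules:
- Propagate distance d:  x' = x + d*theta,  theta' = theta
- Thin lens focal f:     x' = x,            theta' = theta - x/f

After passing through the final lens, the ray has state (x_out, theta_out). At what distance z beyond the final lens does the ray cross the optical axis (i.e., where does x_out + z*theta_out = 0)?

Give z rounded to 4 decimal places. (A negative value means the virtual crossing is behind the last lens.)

Answer: 53.4091

Derivation:
Initial: x=10.0000 theta=0.0000
After 1 (propagate distance d=29): x=10.0000 theta=0.0000
After 2 (thin lens f=39): x=10.0000 theta=-10/39 (≈-0.2564)
After 3 (propagate distance d=14): x=250/39 (≈6.4103) theta=-10/39 (≈-0.2564)
After 4 (thin lens f=-47): x=250/39 (≈6.4103) theta=-220/1833 (≈-0.1200)
z_focus = -x_out/theta_out = -(250/39)/(-220/1833) = 1175/22 ≈ 53.4091
Rounded to 4 decimal places: z = 53.4091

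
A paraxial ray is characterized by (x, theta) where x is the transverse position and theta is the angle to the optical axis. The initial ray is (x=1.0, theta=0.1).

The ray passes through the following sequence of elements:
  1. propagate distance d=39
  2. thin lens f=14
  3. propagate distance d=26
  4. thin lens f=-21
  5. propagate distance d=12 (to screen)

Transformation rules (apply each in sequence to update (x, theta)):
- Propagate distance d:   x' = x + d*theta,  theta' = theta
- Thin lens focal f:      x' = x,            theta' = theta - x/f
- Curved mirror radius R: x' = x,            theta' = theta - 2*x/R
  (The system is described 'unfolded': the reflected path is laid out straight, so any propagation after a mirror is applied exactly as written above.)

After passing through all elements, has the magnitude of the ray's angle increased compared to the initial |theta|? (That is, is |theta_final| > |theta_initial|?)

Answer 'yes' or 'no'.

Initial: x=1.0000 theta=0.1000
After 1 (propagate distance d=39): x=4.9000 theta=0.1000
After 2 (thin lens f=14): x=4.9000 theta=-0.2500
After 3 (propagate distance d=26): x=-1.6000 theta=-0.2500
After 4 (thin lens f=-21): x=-1.6000 theta=-137/420 (≈-0.3262)
After 5 (propagate distance d=12 (to screen)): x=-193/35 (≈-5.5143) theta=-137/420 (≈-0.3262)
|theta_initial|=0.1000 |theta_final|=137/420 (≈0.3262) -> increased

Answer: yes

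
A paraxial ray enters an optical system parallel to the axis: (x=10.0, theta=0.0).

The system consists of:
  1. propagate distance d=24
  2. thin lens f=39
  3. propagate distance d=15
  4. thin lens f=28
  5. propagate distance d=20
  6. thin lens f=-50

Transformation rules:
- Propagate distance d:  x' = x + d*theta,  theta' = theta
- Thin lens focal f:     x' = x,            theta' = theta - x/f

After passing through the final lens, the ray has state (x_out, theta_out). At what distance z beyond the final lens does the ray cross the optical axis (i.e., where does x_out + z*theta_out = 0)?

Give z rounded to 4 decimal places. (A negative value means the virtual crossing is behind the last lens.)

Answer: -6.1995

Derivation:
Initial: x=10.0000 theta=0.0000
After 1 (propagate distance d=24): x=10.0000 theta=0.0000
After 2 (thin lens f=39): x=10.0000 theta=-10/39 (≈-0.2564)
After 3 (propagate distance d=15): x=80/13 (≈6.1538) theta=-10/39 (≈-0.2564)
After 4 (thin lens f=28): x=80/13 (≈6.1538) theta=-10/21 (≈-0.4762)
After 5 (propagate distance d=20): x=-920/273 (≈-3.3700) theta=-10/21 (≈-0.4762)
After 6 (thin lens f=-50): x=-920/273 (≈-3.3700) theta=-106/195 (≈-0.5436)
z_focus = -x_out/theta_out = -(-920/273)/(-106/195) = -2300/371 ≈ -6.1995
Rounded to 4 decimal places: z = -6.1995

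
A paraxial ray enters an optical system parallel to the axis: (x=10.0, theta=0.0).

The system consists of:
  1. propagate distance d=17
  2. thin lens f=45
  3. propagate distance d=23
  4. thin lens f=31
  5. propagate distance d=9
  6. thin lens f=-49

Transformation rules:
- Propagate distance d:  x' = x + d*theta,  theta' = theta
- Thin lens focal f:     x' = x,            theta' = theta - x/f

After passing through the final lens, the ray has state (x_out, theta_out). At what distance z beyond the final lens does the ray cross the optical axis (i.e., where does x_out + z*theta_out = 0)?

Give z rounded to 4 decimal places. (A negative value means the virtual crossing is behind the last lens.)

Answer: 4.1994

Derivation:
Initial: x=10.0000 theta=0.0000
After 1 (propagate distance d=17): x=10.0000 theta=0.0000
After 2 (thin lens f=45): x=10.0000 theta=-2/9 (≈-0.2222)
After 3 (propagate distance d=23): x=44/9 (≈4.8889) theta=-2/9 (≈-0.2222)
After 4 (thin lens f=31): x=44/9 (≈4.8889) theta=-106/279 (≈-0.3799)
After 5 (propagate distance d=9): x=410/279 (≈1.4695) theta=-106/279 (≈-0.3799)
After 6 (thin lens f=-49): x=410/279 (≈1.4695) theta=-4784/13671 (≈-0.3499)
z_focus = -x_out/theta_out = -(410/279)/(-4784/13671) = 10045/2392 ≈ 4.1994
Rounded to 4 decimal places: z = 4.1994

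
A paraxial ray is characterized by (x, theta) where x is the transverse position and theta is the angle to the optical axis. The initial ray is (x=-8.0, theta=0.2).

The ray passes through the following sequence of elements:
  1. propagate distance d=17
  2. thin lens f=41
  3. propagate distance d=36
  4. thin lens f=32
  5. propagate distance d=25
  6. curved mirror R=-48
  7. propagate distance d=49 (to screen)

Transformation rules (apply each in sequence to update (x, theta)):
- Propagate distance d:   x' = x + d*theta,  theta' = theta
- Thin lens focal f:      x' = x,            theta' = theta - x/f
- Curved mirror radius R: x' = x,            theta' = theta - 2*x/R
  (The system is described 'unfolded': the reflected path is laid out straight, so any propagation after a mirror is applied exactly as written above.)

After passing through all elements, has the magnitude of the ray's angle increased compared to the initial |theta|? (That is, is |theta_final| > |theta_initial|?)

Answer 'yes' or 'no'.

Initial: x=-8.0000 theta=0.2000
After 1 (propagate distance d=17): x=-4.6000 theta=0.2000
After 2 (thin lens f=41): x=-4.6000 theta=64/205 (≈0.3122)
After 3 (propagate distance d=36): x=1361/205 (≈6.6390) theta=64/205 (≈0.3122)
After 4 (thin lens f=32): x=1361/205 (≈6.6390) theta=687/6560 (≈0.1047)
After 5 (propagate distance d=25): x=60727/6560 (≈9.2572) theta=687/6560 (≈0.1047)
After 6 (curved mirror R=-48): x=60727/6560 (≈9.2572) theta=15443/31488 (≈0.4904)
After 7 (propagate distance d=49 (to screen)): x=5240983/157440 (≈33.2888) theta=15443/31488 (≈0.4904)
|theta_initial|=0.2000 |theta_final|=15443/31488 (≈0.4904) -> increased

Answer: yes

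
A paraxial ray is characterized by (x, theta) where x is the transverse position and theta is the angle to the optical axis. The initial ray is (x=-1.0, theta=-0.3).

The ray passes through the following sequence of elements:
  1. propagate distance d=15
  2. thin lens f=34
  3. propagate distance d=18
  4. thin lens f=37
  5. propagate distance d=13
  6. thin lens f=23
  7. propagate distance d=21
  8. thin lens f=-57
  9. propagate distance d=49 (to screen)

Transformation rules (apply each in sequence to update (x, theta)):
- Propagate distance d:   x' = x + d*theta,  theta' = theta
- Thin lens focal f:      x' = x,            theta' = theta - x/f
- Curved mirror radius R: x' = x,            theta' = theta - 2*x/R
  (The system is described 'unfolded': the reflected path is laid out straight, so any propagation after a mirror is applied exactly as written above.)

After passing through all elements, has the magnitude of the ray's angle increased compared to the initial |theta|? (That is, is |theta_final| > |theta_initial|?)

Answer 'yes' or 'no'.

Initial: x=-1.0000 theta=-0.3000
After 1 (propagate distance d=15): x=-5.5000 theta=-0.3000
After 2 (thin lens f=34): x=-5.5000 theta=-47/340 (≈-0.1382)
After 3 (propagate distance d=18): x=-679/85 (≈-7.9882) theta=-47/340 (≈-0.1382)
After 4 (thin lens f=37): x=-679/85 (≈-7.9882) theta=977/12580 (≈0.0777)
After 5 (propagate distance d=13): x=-87791/12580 (≈-6.9786) theta=977/12580 (≈0.0777)
After 6 (thin lens f=23): x=-87791/12580 (≈-6.9786) theta=141/370 (≈0.3811)
After 7 (propagate distance d=21): x=12883/12580 (≈1.0241) theta=141/370 (≈0.3811)
After 8 (thin lens f=-57): x=12883/12580 (≈1.0241) theta=286141/717060 (≈0.3990)
After 9 (propagate distance d=49 (to screen)): x=737762/35853 (≈20.5774) theta=286141/717060 (≈0.3990)
|theta_initial|=0.3000 |theta_final|=286141/717060 (≈0.3990) -> increased

Answer: yes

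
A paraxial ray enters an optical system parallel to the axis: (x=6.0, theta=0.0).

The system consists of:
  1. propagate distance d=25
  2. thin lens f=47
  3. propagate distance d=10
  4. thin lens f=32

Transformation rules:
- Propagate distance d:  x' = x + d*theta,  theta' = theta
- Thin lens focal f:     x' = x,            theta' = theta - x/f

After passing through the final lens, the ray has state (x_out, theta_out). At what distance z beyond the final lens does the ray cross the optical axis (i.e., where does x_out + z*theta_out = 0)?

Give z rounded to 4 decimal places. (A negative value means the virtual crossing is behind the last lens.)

Initial: x=6.0000 theta=0.0000
After 1 (propagate distance d=25): x=6.0000 theta=0.0000
After 2 (thin lens f=47): x=6.0000 theta=-6/47 (≈-0.1277)
After 3 (propagate distance d=10): x=222/47 (≈4.7234) theta=-6/47 (≈-0.1277)
After 4 (thin lens f=32): x=222/47 (≈4.7234) theta=-207/752 (≈-0.2753)
z_focus = -x_out/theta_out = -(222/47)/(-207/752) = 1184/69 ≈ 17.1594
Rounded to 4 decimal places: z = 17.1594

Answer: 17.1594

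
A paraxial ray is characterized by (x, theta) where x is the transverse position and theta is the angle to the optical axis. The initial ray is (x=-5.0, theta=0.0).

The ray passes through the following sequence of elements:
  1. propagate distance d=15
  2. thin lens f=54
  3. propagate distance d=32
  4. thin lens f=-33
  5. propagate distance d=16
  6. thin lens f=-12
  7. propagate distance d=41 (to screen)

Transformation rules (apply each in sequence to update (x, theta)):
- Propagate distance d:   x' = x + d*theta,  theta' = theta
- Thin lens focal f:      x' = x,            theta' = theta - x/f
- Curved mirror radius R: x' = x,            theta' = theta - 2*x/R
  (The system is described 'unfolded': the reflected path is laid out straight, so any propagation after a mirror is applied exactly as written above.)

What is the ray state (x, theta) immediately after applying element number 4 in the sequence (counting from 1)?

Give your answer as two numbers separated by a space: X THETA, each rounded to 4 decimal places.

Initial: x=-5.0000 theta=0.0000
After 1 (propagate distance d=15): x=-5.0000 theta=0.0000
After 2 (thin lens f=54): x=-5.0000 theta=5/54 (≈0.0926)
After 3 (propagate distance d=32): x=-55/27 (≈-2.0370) theta=5/54 (≈0.0926)
After 4 (thin lens f=-33): x=-55/27 (≈-2.0370) theta=5/162 (≈0.0309)
Rounded to 4 decimal places: x = -2.0370, theta = 0.0309

Answer: -2.0370 0.0309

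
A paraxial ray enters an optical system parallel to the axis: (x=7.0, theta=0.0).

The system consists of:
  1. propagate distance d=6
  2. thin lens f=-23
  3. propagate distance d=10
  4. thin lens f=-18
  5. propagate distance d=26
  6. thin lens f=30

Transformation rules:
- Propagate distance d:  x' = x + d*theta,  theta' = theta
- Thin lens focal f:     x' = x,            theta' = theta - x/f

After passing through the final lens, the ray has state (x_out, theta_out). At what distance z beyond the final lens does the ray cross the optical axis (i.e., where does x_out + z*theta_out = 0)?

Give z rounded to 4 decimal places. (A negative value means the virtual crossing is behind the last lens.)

Initial: x=7.0000 theta=0.0000
After 1 (propagate distance d=6): x=7.0000 theta=0.0000
After 2 (thin lens f=-23): x=7.0000 theta=7/23 (≈0.3043)
After 3 (propagate distance d=10): x=231/23 (≈10.0435) theta=7/23 (≈0.3043)
After 4 (thin lens f=-18): x=231/23 (≈10.0435) theta=119/138 (≈0.8623)
After 5 (propagate distance d=26): x=2240/69 (≈32.4638) theta=119/138 (≈0.8623)
After 6 (thin lens f=30): x=2240/69 (≈32.4638) theta=-91/414 (≈-0.2198)
z_focus = -x_out/theta_out = -(2240/69)/(-91/414) = 1920/13 ≈ 147.6923
Rounded to 4 decimal places: z = 147.6923

Answer: 147.6923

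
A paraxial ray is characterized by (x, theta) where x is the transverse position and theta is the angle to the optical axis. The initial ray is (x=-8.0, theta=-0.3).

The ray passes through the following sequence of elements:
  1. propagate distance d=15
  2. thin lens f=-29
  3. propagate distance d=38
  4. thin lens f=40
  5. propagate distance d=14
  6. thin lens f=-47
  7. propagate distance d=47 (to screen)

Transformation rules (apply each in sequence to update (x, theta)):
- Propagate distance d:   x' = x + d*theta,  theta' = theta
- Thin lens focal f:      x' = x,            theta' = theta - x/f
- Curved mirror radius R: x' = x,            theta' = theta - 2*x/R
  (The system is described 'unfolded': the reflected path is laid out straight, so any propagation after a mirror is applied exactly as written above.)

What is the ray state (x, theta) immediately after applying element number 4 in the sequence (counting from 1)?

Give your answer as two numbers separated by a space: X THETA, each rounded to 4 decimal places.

Answer: -40.2793 0.2759

Derivation:
Initial: x=-8.0000 theta=-0.3000
After 1 (propagate distance d=15): x=-12.5000 theta=-0.3000
After 2 (thin lens f=-29): x=-12.5000 theta=-106/145 (≈-0.7310)
After 3 (propagate distance d=38): x=-11681/290 (≈-40.2793) theta=-106/145 (≈-0.7310)
After 4 (thin lens f=40): x=-11681/290 (≈-40.2793) theta=3201/11600 (≈0.2759)
Rounded to 4 decimal places: x = -40.2793, theta = 0.2759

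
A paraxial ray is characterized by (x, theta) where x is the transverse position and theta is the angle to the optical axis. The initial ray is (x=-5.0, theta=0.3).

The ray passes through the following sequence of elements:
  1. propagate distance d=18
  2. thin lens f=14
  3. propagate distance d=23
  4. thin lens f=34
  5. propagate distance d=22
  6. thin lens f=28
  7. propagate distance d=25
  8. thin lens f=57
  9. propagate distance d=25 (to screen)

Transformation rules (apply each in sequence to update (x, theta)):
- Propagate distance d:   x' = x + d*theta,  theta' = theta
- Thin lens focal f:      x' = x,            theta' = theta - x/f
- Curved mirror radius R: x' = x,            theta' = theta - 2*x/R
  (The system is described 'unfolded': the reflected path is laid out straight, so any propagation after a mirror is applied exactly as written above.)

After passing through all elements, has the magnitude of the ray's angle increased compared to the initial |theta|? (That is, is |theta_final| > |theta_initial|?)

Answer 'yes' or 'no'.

Answer: no

Derivation:
Initial: x=-5.0000 theta=0.3000
After 1 (propagate distance d=18): x=0.4000 theta=0.3000
After 2 (thin lens f=14): x=0.4000 theta=19/70 (≈0.2714)
After 3 (propagate distance d=23): x=93/14 (≈6.6429) theta=19/70 (≈0.2714)
After 4 (thin lens f=34): x=93/14 (≈6.6429) theta=181/2380 (≈0.0761)
After 5 (propagate distance d=22): x=4948/595 (≈8.3160) theta=181/2380 (≈0.0761)
After 6 (thin lens f=28): x=4948/595 (≈8.3160) theta=-3681/16660 (≈-0.2209)
After 7 (propagate distance d=25): x=46519/16660 (≈2.7923) theta=-3681/16660 (≈-0.2209)
After 8 (thin lens f=57): x=46519/16660 (≈2.7923) theta=-64084/237405 (≈-0.2699)
After 9 (propagate distance d=25 (to screen)): x=-3756817/949620 (≈-3.9561) theta=-64084/237405 (≈-0.2699)
|theta_initial|=0.3000 |theta_final|=64084/237405 (≈0.2699) -> not increased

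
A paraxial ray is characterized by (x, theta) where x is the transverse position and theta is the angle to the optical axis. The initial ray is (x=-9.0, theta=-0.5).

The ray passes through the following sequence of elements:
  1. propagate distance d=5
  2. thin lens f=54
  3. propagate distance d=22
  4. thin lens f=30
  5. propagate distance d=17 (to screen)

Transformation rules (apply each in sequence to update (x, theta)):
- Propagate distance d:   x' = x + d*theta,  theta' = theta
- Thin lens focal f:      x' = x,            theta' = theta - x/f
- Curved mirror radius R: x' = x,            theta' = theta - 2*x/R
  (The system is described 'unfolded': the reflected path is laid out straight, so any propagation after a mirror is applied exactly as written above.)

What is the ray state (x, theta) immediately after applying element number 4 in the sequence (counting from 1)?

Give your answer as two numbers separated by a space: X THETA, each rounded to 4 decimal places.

Answer: -17.8148 0.3068

Derivation:
Initial: x=-9.0000 theta=-0.5000
After 1 (propagate distance d=5): x=-11.5000 theta=-0.5000
After 2 (thin lens f=54): x=-11.5000 theta=-31/108 (≈-0.2870)
After 3 (propagate distance d=22): x=-481/27 (≈-17.8148) theta=-31/108 (≈-0.2870)
After 4 (thin lens f=30): x=-481/27 (≈-17.8148) theta=497/1620 (≈0.3068)
Rounded to 4 decimal places: x = -17.8148, theta = 0.3068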